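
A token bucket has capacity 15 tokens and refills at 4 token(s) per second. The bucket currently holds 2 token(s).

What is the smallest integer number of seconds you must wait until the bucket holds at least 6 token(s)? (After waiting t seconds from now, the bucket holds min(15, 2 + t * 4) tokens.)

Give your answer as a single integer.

Answer: 1

Derivation:
Need 2 + t * 4 >= 6, so t >= 4/4.
Smallest integer t = ceil(4/4) = 1.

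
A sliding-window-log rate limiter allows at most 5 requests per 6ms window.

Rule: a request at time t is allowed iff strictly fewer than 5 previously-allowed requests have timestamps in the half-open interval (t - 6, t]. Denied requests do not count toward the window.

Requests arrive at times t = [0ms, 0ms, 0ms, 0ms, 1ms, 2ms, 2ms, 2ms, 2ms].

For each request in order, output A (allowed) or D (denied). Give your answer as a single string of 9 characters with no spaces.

Tracking allowed requests in the window:
  req#1 t=0ms: ALLOW
  req#2 t=0ms: ALLOW
  req#3 t=0ms: ALLOW
  req#4 t=0ms: ALLOW
  req#5 t=1ms: ALLOW
  req#6 t=2ms: DENY
  req#7 t=2ms: DENY
  req#8 t=2ms: DENY
  req#9 t=2ms: DENY

Answer: AAAAADDDD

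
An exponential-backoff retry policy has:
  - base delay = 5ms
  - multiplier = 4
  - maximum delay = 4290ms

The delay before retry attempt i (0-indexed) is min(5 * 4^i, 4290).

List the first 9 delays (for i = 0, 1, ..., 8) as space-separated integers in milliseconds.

Computing each delay:
  i=0: min(5*4^0, 4290) = 5
  i=1: min(5*4^1, 4290) = 20
  i=2: min(5*4^2, 4290) = 80
  i=3: min(5*4^3, 4290) = 320
  i=4: min(5*4^4, 4290) = 1280
  i=5: min(5*4^5, 4290) = 4290
  i=6: min(5*4^6, 4290) = 4290
  i=7: min(5*4^7, 4290) = 4290
  i=8: min(5*4^8, 4290) = 4290

Answer: 5 20 80 320 1280 4290 4290 4290 4290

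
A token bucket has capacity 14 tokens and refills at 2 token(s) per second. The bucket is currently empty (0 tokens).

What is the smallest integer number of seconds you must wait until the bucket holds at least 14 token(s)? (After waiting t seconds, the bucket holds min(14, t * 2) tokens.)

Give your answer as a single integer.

Answer: 7

Derivation:
Need t * 2 >= 14, so t >= 14/2.
Smallest integer t = ceil(14/2) = 7.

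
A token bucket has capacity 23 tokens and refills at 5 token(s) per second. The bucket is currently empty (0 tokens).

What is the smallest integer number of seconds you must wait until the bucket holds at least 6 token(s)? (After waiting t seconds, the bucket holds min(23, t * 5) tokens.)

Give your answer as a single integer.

Need t * 5 >= 6, so t >= 6/5.
Smallest integer t = ceil(6/5) = 2.

Answer: 2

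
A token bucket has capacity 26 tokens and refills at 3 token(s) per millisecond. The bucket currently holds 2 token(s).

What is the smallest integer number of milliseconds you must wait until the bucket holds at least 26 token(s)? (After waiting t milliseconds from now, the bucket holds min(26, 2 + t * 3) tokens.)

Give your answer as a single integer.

Answer: 8

Derivation:
Need 2 + t * 3 >= 26, so t >= 24/3.
Smallest integer t = ceil(24/3) = 8.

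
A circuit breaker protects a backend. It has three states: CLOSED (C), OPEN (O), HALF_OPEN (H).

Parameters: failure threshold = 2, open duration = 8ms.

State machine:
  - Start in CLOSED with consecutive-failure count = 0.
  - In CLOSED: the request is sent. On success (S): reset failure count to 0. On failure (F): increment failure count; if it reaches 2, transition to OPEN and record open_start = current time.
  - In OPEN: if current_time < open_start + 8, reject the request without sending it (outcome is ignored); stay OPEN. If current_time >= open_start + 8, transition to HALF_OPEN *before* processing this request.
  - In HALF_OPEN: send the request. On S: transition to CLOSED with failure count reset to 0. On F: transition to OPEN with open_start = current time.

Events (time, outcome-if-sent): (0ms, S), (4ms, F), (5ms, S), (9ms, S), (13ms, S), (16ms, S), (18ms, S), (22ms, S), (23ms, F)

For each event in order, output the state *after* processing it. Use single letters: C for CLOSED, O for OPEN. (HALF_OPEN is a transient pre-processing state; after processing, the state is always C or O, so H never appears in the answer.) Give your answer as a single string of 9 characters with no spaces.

Answer: CCCCCCCCC

Derivation:
State after each event:
  event#1 t=0ms outcome=S: state=CLOSED
  event#2 t=4ms outcome=F: state=CLOSED
  event#3 t=5ms outcome=S: state=CLOSED
  event#4 t=9ms outcome=S: state=CLOSED
  event#5 t=13ms outcome=S: state=CLOSED
  event#6 t=16ms outcome=S: state=CLOSED
  event#7 t=18ms outcome=S: state=CLOSED
  event#8 t=22ms outcome=S: state=CLOSED
  event#9 t=23ms outcome=F: state=CLOSED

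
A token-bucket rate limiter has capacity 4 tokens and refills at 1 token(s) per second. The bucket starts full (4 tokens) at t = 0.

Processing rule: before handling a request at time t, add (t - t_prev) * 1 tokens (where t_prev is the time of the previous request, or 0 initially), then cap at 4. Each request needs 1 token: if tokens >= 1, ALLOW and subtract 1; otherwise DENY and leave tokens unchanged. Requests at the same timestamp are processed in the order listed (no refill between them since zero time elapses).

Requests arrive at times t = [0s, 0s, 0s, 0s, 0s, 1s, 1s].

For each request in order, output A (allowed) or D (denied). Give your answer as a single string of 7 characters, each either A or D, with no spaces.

Answer: AAAADAD

Derivation:
Simulating step by step:
  req#1 t=0s: ALLOW
  req#2 t=0s: ALLOW
  req#3 t=0s: ALLOW
  req#4 t=0s: ALLOW
  req#5 t=0s: DENY
  req#6 t=1s: ALLOW
  req#7 t=1s: DENY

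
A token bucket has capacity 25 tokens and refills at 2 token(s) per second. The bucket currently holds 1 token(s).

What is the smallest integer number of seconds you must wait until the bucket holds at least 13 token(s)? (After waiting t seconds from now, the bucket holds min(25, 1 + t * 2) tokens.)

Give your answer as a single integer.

Need 1 + t * 2 >= 13, so t >= 12/2.
Smallest integer t = ceil(12/2) = 6.

Answer: 6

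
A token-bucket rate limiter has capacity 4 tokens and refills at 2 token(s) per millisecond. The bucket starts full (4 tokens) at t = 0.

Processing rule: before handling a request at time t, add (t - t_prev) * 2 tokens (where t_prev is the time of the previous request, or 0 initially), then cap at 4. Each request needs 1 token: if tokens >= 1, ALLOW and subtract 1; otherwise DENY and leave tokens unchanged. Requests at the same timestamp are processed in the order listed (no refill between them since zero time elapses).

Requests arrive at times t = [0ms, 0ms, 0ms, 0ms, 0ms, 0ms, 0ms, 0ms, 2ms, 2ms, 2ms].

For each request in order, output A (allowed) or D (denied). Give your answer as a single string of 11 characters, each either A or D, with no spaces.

Answer: AAAADDDDAAA

Derivation:
Simulating step by step:
  req#1 t=0ms: ALLOW
  req#2 t=0ms: ALLOW
  req#3 t=0ms: ALLOW
  req#4 t=0ms: ALLOW
  req#5 t=0ms: DENY
  req#6 t=0ms: DENY
  req#7 t=0ms: DENY
  req#8 t=0ms: DENY
  req#9 t=2ms: ALLOW
  req#10 t=2ms: ALLOW
  req#11 t=2ms: ALLOW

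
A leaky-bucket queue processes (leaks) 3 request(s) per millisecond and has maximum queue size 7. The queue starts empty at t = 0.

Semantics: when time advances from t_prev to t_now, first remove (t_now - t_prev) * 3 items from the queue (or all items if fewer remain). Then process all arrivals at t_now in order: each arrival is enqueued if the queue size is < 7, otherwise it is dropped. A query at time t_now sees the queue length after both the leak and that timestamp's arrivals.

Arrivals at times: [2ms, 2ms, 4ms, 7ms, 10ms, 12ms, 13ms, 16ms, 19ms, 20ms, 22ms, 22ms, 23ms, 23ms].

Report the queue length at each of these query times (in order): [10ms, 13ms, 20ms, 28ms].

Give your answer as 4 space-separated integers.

Queue lengths at query times:
  query t=10ms: backlog = 1
  query t=13ms: backlog = 1
  query t=20ms: backlog = 1
  query t=28ms: backlog = 0

Answer: 1 1 1 0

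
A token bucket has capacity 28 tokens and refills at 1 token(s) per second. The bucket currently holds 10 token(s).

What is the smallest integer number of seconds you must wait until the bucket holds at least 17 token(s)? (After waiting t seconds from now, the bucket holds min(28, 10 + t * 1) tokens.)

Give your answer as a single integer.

Need 10 + t * 1 >= 17, so t >= 7/1.
Smallest integer t = ceil(7/1) = 7.

Answer: 7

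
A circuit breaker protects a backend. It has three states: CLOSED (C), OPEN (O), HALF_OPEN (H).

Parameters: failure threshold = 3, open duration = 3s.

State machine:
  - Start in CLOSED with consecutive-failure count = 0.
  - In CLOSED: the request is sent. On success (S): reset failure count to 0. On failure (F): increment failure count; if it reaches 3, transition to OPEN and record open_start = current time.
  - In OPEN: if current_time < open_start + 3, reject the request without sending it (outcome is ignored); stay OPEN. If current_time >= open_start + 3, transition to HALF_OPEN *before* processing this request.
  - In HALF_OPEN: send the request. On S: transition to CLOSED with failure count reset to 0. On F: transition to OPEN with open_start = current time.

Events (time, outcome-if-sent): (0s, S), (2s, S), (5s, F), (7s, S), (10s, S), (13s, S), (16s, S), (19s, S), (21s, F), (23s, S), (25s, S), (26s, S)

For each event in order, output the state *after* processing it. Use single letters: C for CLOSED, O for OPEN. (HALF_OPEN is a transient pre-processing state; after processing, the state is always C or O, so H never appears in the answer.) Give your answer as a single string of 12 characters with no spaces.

State after each event:
  event#1 t=0s outcome=S: state=CLOSED
  event#2 t=2s outcome=S: state=CLOSED
  event#3 t=5s outcome=F: state=CLOSED
  event#4 t=7s outcome=S: state=CLOSED
  event#5 t=10s outcome=S: state=CLOSED
  event#6 t=13s outcome=S: state=CLOSED
  event#7 t=16s outcome=S: state=CLOSED
  event#8 t=19s outcome=S: state=CLOSED
  event#9 t=21s outcome=F: state=CLOSED
  event#10 t=23s outcome=S: state=CLOSED
  event#11 t=25s outcome=S: state=CLOSED
  event#12 t=26s outcome=S: state=CLOSED

Answer: CCCCCCCCCCCC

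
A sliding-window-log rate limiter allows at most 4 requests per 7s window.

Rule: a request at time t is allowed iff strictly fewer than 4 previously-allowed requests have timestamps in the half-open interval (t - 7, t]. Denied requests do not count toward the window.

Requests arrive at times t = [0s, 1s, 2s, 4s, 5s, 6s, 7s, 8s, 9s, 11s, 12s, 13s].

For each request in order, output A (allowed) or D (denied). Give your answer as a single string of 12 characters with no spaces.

Tracking allowed requests in the window:
  req#1 t=0s: ALLOW
  req#2 t=1s: ALLOW
  req#3 t=2s: ALLOW
  req#4 t=4s: ALLOW
  req#5 t=5s: DENY
  req#6 t=6s: DENY
  req#7 t=7s: ALLOW
  req#8 t=8s: ALLOW
  req#9 t=9s: ALLOW
  req#10 t=11s: ALLOW
  req#11 t=12s: DENY
  req#12 t=13s: DENY

Answer: AAAADDAAAADD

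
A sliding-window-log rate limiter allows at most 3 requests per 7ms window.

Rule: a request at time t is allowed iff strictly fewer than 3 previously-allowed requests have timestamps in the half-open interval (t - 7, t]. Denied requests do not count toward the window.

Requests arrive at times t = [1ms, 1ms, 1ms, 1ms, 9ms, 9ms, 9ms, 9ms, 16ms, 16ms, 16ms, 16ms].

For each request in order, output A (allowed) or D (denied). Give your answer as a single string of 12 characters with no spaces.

Answer: AAADAAADAAAD

Derivation:
Tracking allowed requests in the window:
  req#1 t=1ms: ALLOW
  req#2 t=1ms: ALLOW
  req#3 t=1ms: ALLOW
  req#4 t=1ms: DENY
  req#5 t=9ms: ALLOW
  req#6 t=9ms: ALLOW
  req#7 t=9ms: ALLOW
  req#8 t=9ms: DENY
  req#9 t=16ms: ALLOW
  req#10 t=16ms: ALLOW
  req#11 t=16ms: ALLOW
  req#12 t=16ms: DENY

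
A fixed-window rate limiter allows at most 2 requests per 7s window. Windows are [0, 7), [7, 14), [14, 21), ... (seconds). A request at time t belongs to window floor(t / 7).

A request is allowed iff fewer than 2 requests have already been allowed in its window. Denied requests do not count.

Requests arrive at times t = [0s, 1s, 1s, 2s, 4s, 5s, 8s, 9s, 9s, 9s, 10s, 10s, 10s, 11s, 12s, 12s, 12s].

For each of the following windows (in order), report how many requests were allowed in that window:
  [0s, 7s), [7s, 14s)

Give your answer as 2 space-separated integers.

Answer: 2 2

Derivation:
Processing requests:
  req#1 t=0s (window 0): ALLOW
  req#2 t=1s (window 0): ALLOW
  req#3 t=1s (window 0): DENY
  req#4 t=2s (window 0): DENY
  req#5 t=4s (window 0): DENY
  req#6 t=5s (window 0): DENY
  req#7 t=8s (window 1): ALLOW
  req#8 t=9s (window 1): ALLOW
  req#9 t=9s (window 1): DENY
  req#10 t=9s (window 1): DENY
  req#11 t=10s (window 1): DENY
  req#12 t=10s (window 1): DENY
  req#13 t=10s (window 1): DENY
  req#14 t=11s (window 1): DENY
  req#15 t=12s (window 1): DENY
  req#16 t=12s (window 1): DENY
  req#17 t=12s (window 1): DENY

Allowed counts by window: 2 2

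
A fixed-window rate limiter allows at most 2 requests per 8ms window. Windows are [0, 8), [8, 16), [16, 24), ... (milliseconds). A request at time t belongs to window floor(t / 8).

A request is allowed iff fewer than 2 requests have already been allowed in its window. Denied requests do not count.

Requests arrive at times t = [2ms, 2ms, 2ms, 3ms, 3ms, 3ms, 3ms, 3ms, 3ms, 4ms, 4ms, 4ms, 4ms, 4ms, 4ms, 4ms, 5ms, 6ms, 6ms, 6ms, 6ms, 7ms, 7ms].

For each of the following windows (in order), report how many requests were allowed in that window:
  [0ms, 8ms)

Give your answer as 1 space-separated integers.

Answer: 2

Derivation:
Processing requests:
  req#1 t=2ms (window 0): ALLOW
  req#2 t=2ms (window 0): ALLOW
  req#3 t=2ms (window 0): DENY
  req#4 t=3ms (window 0): DENY
  req#5 t=3ms (window 0): DENY
  req#6 t=3ms (window 0): DENY
  req#7 t=3ms (window 0): DENY
  req#8 t=3ms (window 0): DENY
  req#9 t=3ms (window 0): DENY
  req#10 t=4ms (window 0): DENY
  req#11 t=4ms (window 0): DENY
  req#12 t=4ms (window 0): DENY
  req#13 t=4ms (window 0): DENY
  req#14 t=4ms (window 0): DENY
  req#15 t=4ms (window 0): DENY
  req#16 t=4ms (window 0): DENY
  req#17 t=5ms (window 0): DENY
  req#18 t=6ms (window 0): DENY
  req#19 t=6ms (window 0): DENY
  req#20 t=6ms (window 0): DENY
  req#21 t=6ms (window 0): DENY
  req#22 t=7ms (window 0): DENY
  req#23 t=7ms (window 0): DENY

Allowed counts by window: 2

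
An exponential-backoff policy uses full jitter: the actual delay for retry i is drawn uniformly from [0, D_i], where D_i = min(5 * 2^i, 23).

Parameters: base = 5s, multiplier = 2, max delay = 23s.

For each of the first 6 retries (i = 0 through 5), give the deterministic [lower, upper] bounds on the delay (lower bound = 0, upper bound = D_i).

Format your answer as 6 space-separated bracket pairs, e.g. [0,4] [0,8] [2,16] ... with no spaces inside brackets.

Answer: [0,5] [0,10] [0,20] [0,23] [0,23] [0,23]

Derivation:
Computing bounds per retry:
  i=0: D_i=min(5*2^0,23)=5, bounds=[0,5]
  i=1: D_i=min(5*2^1,23)=10, bounds=[0,10]
  i=2: D_i=min(5*2^2,23)=20, bounds=[0,20]
  i=3: D_i=min(5*2^3,23)=23, bounds=[0,23]
  i=4: D_i=min(5*2^4,23)=23, bounds=[0,23]
  i=5: D_i=min(5*2^5,23)=23, bounds=[0,23]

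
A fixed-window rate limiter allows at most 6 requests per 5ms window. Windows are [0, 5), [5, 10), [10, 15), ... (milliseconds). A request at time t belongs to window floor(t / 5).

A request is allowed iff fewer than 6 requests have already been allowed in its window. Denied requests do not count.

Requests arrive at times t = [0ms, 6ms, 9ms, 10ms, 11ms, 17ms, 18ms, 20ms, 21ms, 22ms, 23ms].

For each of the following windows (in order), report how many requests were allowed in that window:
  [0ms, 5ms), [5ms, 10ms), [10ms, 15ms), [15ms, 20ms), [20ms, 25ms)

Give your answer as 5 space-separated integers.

Answer: 1 2 2 2 4

Derivation:
Processing requests:
  req#1 t=0ms (window 0): ALLOW
  req#2 t=6ms (window 1): ALLOW
  req#3 t=9ms (window 1): ALLOW
  req#4 t=10ms (window 2): ALLOW
  req#5 t=11ms (window 2): ALLOW
  req#6 t=17ms (window 3): ALLOW
  req#7 t=18ms (window 3): ALLOW
  req#8 t=20ms (window 4): ALLOW
  req#9 t=21ms (window 4): ALLOW
  req#10 t=22ms (window 4): ALLOW
  req#11 t=23ms (window 4): ALLOW

Allowed counts by window: 1 2 2 2 4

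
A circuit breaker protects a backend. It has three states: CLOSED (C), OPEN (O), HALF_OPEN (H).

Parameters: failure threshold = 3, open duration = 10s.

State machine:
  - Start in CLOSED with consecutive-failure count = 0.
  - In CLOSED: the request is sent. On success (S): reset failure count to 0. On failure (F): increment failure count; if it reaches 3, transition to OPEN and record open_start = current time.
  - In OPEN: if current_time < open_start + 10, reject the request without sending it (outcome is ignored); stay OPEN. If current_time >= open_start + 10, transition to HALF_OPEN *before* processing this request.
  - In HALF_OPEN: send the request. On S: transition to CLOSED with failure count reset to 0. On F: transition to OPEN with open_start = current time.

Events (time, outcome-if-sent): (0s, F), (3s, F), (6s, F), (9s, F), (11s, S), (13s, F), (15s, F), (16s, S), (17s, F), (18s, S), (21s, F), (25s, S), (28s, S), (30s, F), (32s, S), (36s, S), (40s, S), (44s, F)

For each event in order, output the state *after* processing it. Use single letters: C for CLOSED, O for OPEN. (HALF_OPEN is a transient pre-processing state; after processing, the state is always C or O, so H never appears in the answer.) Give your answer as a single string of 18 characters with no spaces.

State after each event:
  event#1 t=0s outcome=F: state=CLOSED
  event#2 t=3s outcome=F: state=CLOSED
  event#3 t=6s outcome=F: state=OPEN
  event#4 t=9s outcome=F: state=OPEN
  event#5 t=11s outcome=S: state=OPEN
  event#6 t=13s outcome=F: state=OPEN
  event#7 t=15s outcome=F: state=OPEN
  event#8 t=16s outcome=S: state=CLOSED
  event#9 t=17s outcome=F: state=CLOSED
  event#10 t=18s outcome=S: state=CLOSED
  event#11 t=21s outcome=F: state=CLOSED
  event#12 t=25s outcome=S: state=CLOSED
  event#13 t=28s outcome=S: state=CLOSED
  event#14 t=30s outcome=F: state=CLOSED
  event#15 t=32s outcome=S: state=CLOSED
  event#16 t=36s outcome=S: state=CLOSED
  event#17 t=40s outcome=S: state=CLOSED
  event#18 t=44s outcome=F: state=CLOSED

Answer: CCOOOOOCCCCCCCCCCC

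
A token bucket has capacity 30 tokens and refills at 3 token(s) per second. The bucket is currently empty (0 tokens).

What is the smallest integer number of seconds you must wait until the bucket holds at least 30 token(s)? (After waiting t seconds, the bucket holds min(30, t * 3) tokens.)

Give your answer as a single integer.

Answer: 10

Derivation:
Need t * 3 >= 30, so t >= 30/3.
Smallest integer t = ceil(30/3) = 10.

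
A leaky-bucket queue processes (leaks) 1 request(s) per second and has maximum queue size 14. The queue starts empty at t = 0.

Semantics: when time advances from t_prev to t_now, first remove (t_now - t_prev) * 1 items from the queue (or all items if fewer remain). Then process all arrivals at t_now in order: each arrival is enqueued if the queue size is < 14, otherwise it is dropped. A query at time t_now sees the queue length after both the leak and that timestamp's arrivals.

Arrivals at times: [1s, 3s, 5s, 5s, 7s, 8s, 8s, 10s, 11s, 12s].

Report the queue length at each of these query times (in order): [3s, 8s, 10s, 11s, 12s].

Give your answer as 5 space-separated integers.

Answer: 1 2 1 1 1

Derivation:
Queue lengths at query times:
  query t=3s: backlog = 1
  query t=8s: backlog = 2
  query t=10s: backlog = 1
  query t=11s: backlog = 1
  query t=12s: backlog = 1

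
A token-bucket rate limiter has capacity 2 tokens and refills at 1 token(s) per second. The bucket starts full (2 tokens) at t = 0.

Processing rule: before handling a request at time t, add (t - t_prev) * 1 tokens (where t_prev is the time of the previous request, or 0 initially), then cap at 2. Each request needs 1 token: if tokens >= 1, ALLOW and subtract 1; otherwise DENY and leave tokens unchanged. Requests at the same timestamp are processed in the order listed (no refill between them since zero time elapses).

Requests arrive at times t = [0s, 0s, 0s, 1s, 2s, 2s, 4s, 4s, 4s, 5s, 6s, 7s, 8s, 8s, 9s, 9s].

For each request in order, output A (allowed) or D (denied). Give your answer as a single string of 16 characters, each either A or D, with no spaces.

Answer: AADAADAADAAAADAD

Derivation:
Simulating step by step:
  req#1 t=0s: ALLOW
  req#2 t=0s: ALLOW
  req#3 t=0s: DENY
  req#4 t=1s: ALLOW
  req#5 t=2s: ALLOW
  req#6 t=2s: DENY
  req#7 t=4s: ALLOW
  req#8 t=4s: ALLOW
  req#9 t=4s: DENY
  req#10 t=5s: ALLOW
  req#11 t=6s: ALLOW
  req#12 t=7s: ALLOW
  req#13 t=8s: ALLOW
  req#14 t=8s: DENY
  req#15 t=9s: ALLOW
  req#16 t=9s: DENY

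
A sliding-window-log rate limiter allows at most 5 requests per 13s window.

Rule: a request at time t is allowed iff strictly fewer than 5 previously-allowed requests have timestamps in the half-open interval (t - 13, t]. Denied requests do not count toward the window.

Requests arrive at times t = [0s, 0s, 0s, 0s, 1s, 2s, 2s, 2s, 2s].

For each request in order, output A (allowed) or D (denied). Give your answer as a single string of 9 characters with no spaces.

Answer: AAAAADDDD

Derivation:
Tracking allowed requests in the window:
  req#1 t=0s: ALLOW
  req#2 t=0s: ALLOW
  req#3 t=0s: ALLOW
  req#4 t=0s: ALLOW
  req#5 t=1s: ALLOW
  req#6 t=2s: DENY
  req#7 t=2s: DENY
  req#8 t=2s: DENY
  req#9 t=2s: DENY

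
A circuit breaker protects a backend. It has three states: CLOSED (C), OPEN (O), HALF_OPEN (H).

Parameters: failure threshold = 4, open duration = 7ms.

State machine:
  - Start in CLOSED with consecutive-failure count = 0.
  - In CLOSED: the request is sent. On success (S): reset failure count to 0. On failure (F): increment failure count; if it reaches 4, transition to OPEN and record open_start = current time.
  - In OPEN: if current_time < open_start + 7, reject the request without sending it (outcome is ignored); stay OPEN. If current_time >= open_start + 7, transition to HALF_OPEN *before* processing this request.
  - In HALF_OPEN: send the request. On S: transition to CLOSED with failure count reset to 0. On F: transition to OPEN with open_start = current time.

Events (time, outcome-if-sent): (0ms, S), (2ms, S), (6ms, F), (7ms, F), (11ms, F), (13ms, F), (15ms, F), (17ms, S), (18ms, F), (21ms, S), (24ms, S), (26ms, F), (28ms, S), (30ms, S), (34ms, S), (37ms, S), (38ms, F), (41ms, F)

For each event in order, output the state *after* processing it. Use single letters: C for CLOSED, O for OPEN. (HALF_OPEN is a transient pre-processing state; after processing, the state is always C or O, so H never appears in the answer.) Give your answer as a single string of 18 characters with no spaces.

State after each event:
  event#1 t=0ms outcome=S: state=CLOSED
  event#2 t=2ms outcome=S: state=CLOSED
  event#3 t=6ms outcome=F: state=CLOSED
  event#4 t=7ms outcome=F: state=CLOSED
  event#5 t=11ms outcome=F: state=CLOSED
  event#6 t=13ms outcome=F: state=OPEN
  event#7 t=15ms outcome=F: state=OPEN
  event#8 t=17ms outcome=S: state=OPEN
  event#9 t=18ms outcome=F: state=OPEN
  event#10 t=21ms outcome=S: state=CLOSED
  event#11 t=24ms outcome=S: state=CLOSED
  event#12 t=26ms outcome=F: state=CLOSED
  event#13 t=28ms outcome=S: state=CLOSED
  event#14 t=30ms outcome=S: state=CLOSED
  event#15 t=34ms outcome=S: state=CLOSED
  event#16 t=37ms outcome=S: state=CLOSED
  event#17 t=38ms outcome=F: state=CLOSED
  event#18 t=41ms outcome=F: state=CLOSED

Answer: CCCCCOOOOCCCCCCCCC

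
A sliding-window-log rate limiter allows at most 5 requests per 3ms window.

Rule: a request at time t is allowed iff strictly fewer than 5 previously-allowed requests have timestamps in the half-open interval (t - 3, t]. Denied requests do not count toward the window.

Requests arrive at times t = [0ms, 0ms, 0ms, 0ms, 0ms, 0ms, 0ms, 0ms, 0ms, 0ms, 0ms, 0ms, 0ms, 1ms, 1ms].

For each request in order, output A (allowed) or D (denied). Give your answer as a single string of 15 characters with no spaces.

Answer: AAAAADDDDDDDDDD

Derivation:
Tracking allowed requests in the window:
  req#1 t=0ms: ALLOW
  req#2 t=0ms: ALLOW
  req#3 t=0ms: ALLOW
  req#4 t=0ms: ALLOW
  req#5 t=0ms: ALLOW
  req#6 t=0ms: DENY
  req#7 t=0ms: DENY
  req#8 t=0ms: DENY
  req#9 t=0ms: DENY
  req#10 t=0ms: DENY
  req#11 t=0ms: DENY
  req#12 t=0ms: DENY
  req#13 t=0ms: DENY
  req#14 t=1ms: DENY
  req#15 t=1ms: DENY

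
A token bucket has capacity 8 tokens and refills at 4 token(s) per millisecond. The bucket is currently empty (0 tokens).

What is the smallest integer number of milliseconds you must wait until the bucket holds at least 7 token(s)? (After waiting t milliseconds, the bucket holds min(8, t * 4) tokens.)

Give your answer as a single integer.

Answer: 2

Derivation:
Need t * 4 >= 7, so t >= 7/4.
Smallest integer t = ceil(7/4) = 2.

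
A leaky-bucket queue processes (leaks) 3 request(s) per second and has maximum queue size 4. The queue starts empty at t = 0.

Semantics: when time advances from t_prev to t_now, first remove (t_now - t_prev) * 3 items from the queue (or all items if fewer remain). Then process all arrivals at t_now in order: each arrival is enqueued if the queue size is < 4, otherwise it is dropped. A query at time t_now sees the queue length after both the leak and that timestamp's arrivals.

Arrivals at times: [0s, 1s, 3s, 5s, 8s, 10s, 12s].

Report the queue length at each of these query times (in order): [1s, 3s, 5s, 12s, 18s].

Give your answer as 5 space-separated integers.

Queue lengths at query times:
  query t=1s: backlog = 1
  query t=3s: backlog = 1
  query t=5s: backlog = 1
  query t=12s: backlog = 1
  query t=18s: backlog = 0

Answer: 1 1 1 1 0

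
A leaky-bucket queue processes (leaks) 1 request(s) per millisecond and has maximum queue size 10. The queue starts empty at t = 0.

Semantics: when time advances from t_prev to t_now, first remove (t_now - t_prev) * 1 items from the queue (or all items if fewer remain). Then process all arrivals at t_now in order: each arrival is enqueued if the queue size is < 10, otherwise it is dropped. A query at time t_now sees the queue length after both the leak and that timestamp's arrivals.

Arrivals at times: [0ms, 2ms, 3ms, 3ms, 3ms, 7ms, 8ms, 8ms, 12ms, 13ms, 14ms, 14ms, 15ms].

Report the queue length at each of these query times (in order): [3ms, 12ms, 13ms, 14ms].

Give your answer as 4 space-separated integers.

Answer: 3 1 1 2

Derivation:
Queue lengths at query times:
  query t=3ms: backlog = 3
  query t=12ms: backlog = 1
  query t=13ms: backlog = 1
  query t=14ms: backlog = 2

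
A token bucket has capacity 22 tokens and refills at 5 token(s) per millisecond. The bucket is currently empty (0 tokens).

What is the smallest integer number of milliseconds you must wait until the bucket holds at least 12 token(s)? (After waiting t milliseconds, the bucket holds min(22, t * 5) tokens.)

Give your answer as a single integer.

Answer: 3

Derivation:
Need t * 5 >= 12, so t >= 12/5.
Smallest integer t = ceil(12/5) = 3.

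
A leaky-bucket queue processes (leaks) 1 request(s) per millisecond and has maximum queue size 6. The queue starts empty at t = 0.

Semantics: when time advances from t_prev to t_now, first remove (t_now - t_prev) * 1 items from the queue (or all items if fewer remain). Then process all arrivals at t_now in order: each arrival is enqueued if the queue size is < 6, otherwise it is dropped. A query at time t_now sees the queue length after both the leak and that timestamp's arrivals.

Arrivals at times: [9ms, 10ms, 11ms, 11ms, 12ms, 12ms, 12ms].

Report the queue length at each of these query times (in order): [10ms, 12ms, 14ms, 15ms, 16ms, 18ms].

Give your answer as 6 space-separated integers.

Queue lengths at query times:
  query t=10ms: backlog = 1
  query t=12ms: backlog = 4
  query t=14ms: backlog = 2
  query t=15ms: backlog = 1
  query t=16ms: backlog = 0
  query t=18ms: backlog = 0

Answer: 1 4 2 1 0 0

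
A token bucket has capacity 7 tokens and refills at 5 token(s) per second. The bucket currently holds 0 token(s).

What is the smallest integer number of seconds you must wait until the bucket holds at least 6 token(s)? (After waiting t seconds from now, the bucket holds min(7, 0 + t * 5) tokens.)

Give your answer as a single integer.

Need 0 + t * 5 >= 6, so t >= 6/5.
Smallest integer t = ceil(6/5) = 2.

Answer: 2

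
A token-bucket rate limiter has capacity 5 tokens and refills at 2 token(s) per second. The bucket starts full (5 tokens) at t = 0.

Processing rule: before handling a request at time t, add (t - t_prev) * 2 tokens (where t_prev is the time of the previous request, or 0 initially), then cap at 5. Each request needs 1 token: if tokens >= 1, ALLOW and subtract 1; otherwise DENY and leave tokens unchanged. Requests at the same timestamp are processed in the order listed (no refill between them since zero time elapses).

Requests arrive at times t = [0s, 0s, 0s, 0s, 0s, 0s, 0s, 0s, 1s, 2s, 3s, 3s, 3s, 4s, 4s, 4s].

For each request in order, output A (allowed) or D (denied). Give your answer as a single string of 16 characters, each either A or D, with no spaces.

Simulating step by step:
  req#1 t=0s: ALLOW
  req#2 t=0s: ALLOW
  req#3 t=0s: ALLOW
  req#4 t=0s: ALLOW
  req#5 t=0s: ALLOW
  req#6 t=0s: DENY
  req#7 t=0s: DENY
  req#8 t=0s: DENY
  req#9 t=1s: ALLOW
  req#10 t=2s: ALLOW
  req#11 t=3s: ALLOW
  req#12 t=3s: ALLOW
  req#13 t=3s: ALLOW
  req#14 t=4s: ALLOW
  req#15 t=4s: ALLOW
  req#16 t=4s: ALLOW

Answer: AAAAADDDAAAAAAAA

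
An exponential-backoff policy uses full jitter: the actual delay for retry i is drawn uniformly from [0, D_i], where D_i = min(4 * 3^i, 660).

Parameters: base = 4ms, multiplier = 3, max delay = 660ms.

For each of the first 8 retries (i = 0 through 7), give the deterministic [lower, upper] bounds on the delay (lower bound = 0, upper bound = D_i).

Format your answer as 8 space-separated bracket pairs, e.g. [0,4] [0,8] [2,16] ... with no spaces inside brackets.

Answer: [0,4] [0,12] [0,36] [0,108] [0,324] [0,660] [0,660] [0,660]

Derivation:
Computing bounds per retry:
  i=0: D_i=min(4*3^0,660)=4, bounds=[0,4]
  i=1: D_i=min(4*3^1,660)=12, bounds=[0,12]
  i=2: D_i=min(4*3^2,660)=36, bounds=[0,36]
  i=3: D_i=min(4*3^3,660)=108, bounds=[0,108]
  i=4: D_i=min(4*3^4,660)=324, bounds=[0,324]
  i=5: D_i=min(4*3^5,660)=660, bounds=[0,660]
  i=6: D_i=min(4*3^6,660)=660, bounds=[0,660]
  i=7: D_i=min(4*3^7,660)=660, bounds=[0,660]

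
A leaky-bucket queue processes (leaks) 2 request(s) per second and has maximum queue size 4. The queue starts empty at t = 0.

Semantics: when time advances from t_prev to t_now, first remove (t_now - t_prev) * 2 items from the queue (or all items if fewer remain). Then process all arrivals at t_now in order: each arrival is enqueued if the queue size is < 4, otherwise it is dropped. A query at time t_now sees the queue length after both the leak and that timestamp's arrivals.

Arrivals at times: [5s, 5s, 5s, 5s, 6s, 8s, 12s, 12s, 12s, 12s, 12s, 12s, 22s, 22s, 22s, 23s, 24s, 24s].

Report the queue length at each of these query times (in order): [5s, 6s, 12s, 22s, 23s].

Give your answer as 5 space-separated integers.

Queue lengths at query times:
  query t=5s: backlog = 4
  query t=6s: backlog = 3
  query t=12s: backlog = 4
  query t=22s: backlog = 3
  query t=23s: backlog = 2

Answer: 4 3 4 3 2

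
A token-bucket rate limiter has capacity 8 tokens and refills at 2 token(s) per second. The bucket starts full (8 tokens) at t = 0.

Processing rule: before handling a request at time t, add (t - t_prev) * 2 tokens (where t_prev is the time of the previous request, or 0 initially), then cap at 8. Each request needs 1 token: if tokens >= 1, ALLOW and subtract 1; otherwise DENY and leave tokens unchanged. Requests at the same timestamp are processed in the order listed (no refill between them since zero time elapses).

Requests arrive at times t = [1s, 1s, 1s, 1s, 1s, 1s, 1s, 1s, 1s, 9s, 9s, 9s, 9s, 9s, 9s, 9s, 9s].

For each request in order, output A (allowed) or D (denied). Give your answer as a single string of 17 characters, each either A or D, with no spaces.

Simulating step by step:
  req#1 t=1s: ALLOW
  req#2 t=1s: ALLOW
  req#3 t=1s: ALLOW
  req#4 t=1s: ALLOW
  req#5 t=1s: ALLOW
  req#6 t=1s: ALLOW
  req#7 t=1s: ALLOW
  req#8 t=1s: ALLOW
  req#9 t=1s: DENY
  req#10 t=9s: ALLOW
  req#11 t=9s: ALLOW
  req#12 t=9s: ALLOW
  req#13 t=9s: ALLOW
  req#14 t=9s: ALLOW
  req#15 t=9s: ALLOW
  req#16 t=9s: ALLOW
  req#17 t=9s: ALLOW

Answer: AAAAAAAADAAAAAAAA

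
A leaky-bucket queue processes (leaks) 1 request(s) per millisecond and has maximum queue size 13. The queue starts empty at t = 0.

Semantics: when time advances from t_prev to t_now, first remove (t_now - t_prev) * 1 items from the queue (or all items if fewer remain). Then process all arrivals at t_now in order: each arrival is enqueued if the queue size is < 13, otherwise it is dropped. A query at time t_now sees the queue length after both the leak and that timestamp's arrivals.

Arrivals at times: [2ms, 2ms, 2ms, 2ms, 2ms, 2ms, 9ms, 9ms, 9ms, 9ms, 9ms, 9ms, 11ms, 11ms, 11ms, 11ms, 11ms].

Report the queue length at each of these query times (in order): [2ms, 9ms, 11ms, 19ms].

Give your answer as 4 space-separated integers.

Queue lengths at query times:
  query t=2ms: backlog = 6
  query t=9ms: backlog = 6
  query t=11ms: backlog = 9
  query t=19ms: backlog = 1

Answer: 6 6 9 1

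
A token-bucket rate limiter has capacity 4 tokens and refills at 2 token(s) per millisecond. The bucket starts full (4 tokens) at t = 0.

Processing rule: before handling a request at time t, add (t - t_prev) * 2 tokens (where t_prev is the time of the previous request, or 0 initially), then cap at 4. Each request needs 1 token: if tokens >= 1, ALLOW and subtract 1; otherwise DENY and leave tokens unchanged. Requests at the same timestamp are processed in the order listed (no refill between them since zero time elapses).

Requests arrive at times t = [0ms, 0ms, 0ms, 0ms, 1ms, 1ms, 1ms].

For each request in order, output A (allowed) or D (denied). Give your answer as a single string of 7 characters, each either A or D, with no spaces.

Answer: AAAAAAD

Derivation:
Simulating step by step:
  req#1 t=0ms: ALLOW
  req#2 t=0ms: ALLOW
  req#3 t=0ms: ALLOW
  req#4 t=0ms: ALLOW
  req#5 t=1ms: ALLOW
  req#6 t=1ms: ALLOW
  req#7 t=1ms: DENY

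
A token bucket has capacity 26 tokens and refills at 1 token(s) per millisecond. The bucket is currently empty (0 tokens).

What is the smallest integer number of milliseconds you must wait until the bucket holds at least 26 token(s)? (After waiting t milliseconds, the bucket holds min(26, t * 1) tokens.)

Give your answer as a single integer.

Need t * 1 >= 26, so t >= 26/1.
Smallest integer t = ceil(26/1) = 26.

Answer: 26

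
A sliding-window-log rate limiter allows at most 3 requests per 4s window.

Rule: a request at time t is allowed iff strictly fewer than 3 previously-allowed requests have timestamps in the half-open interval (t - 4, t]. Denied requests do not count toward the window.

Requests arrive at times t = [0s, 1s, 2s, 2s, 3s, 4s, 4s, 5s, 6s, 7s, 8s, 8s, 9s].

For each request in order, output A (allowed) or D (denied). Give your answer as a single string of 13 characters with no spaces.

Answer: AAADDADAADADA

Derivation:
Tracking allowed requests in the window:
  req#1 t=0s: ALLOW
  req#2 t=1s: ALLOW
  req#3 t=2s: ALLOW
  req#4 t=2s: DENY
  req#5 t=3s: DENY
  req#6 t=4s: ALLOW
  req#7 t=4s: DENY
  req#8 t=5s: ALLOW
  req#9 t=6s: ALLOW
  req#10 t=7s: DENY
  req#11 t=8s: ALLOW
  req#12 t=8s: DENY
  req#13 t=9s: ALLOW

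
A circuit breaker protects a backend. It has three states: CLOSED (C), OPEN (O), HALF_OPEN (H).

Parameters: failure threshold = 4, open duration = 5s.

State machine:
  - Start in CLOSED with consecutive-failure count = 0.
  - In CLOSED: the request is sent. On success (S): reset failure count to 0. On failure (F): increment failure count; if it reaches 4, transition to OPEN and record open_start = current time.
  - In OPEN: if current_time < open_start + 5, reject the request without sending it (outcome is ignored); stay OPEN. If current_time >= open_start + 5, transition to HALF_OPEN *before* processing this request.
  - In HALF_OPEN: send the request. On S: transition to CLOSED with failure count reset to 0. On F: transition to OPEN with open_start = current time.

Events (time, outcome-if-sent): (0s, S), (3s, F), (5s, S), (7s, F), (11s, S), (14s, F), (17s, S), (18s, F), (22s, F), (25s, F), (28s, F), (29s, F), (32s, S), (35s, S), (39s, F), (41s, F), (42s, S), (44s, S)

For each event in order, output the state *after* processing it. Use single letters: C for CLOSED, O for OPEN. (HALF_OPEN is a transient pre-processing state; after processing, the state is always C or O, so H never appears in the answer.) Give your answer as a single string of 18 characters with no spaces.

State after each event:
  event#1 t=0s outcome=S: state=CLOSED
  event#2 t=3s outcome=F: state=CLOSED
  event#3 t=5s outcome=S: state=CLOSED
  event#4 t=7s outcome=F: state=CLOSED
  event#5 t=11s outcome=S: state=CLOSED
  event#6 t=14s outcome=F: state=CLOSED
  event#7 t=17s outcome=S: state=CLOSED
  event#8 t=18s outcome=F: state=CLOSED
  event#9 t=22s outcome=F: state=CLOSED
  event#10 t=25s outcome=F: state=CLOSED
  event#11 t=28s outcome=F: state=OPEN
  event#12 t=29s outcome=F: state=OPEN
  event#13 t=32s outcome=S: state=OPEN
  event#14 t=35s outcome=S: state=CLOSED
  event#15 t=39s outcome=F: state=CLOSED
  event#16 t=41s outcome=F: state=CLOSED
  event#17 t=42s outcome=S: state=CLOSED
  event#18 t=44s outcome=S: state=CLOSED

Answer: CCCCCCCCCCOOOCCCCC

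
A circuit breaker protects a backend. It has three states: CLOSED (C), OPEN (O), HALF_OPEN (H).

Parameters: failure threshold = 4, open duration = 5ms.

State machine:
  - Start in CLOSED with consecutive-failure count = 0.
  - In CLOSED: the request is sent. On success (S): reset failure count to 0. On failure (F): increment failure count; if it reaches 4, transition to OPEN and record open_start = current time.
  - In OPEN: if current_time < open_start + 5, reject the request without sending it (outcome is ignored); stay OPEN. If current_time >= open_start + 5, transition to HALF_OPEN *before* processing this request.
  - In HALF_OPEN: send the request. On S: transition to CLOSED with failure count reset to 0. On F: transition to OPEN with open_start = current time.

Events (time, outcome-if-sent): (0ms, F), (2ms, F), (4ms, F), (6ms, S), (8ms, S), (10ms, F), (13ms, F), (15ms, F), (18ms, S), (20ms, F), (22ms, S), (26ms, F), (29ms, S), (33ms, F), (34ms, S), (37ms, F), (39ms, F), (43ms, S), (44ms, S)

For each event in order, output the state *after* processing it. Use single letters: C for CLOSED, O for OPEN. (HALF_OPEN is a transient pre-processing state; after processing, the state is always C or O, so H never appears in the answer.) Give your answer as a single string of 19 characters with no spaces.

Answer: CCCCCCCCCCCCCCCCCCC

Derivation:
State after each event:
  event#1 t=0ms outcome=F: state=CLOSED
  event#2 t=2ms outcome=F: state=CLOSED
  event#3 t=4ms outcome=F: state=CLOSED
  event#4 t=6ms outcome=S: state=CLOSED
  event#5 t=8ms outcome=S: state=CLOSED
  event#6 t=10ms outcome=F: state=CLOSED
  event#7 t=13ms outcome=F: state=CLOSED
  event#8 t=15ms outcome=F: state=CLOSED
  event#9 t=18ms outcome=S: state=CLOSED
  event#10 t=20ms outcome=F: state=CLOSED
  event#11 t=22ms outcome=S: state=CLOSED
  event#12 t=26ms outcome=F: state=CLOSED
  event#13 t=29ms outcome=S: state=CLOSED
  event#14 t=33ms outcome=F: state=CLOSED
  event#15 t=34ms outcome=S: state=CLOSED
  event#16 t=37ms outcome=F: state=CLOSED
  event#17 t=39ms outcome=F: state=CLOSED
  event#18 t=43ms outcome=S: state=CLOSED
  event#19 t=44ms outcome=S: state=CLOSED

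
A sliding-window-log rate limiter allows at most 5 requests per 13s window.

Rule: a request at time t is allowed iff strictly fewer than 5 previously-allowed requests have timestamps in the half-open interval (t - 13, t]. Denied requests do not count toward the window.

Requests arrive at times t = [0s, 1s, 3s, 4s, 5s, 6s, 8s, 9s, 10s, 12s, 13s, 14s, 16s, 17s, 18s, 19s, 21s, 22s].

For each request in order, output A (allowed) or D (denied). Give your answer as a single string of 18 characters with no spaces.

Tracking allowed requests in the window:
  req#1 t=0s: ALLOW
  req#2 t=1s: ALLOW
  req#3 t=3s: ALLOW
  req#4 t=4s: ALLOW
  req#5 t=5s: ALLOW
  req#6 t=6s: DENY
  req#7 t=8s: DENY
  req#8 t=9s: DENY
  req#9 t=10s: DENY
  req#10 t=12s: DENY
  req#11 t=13s: ALLOW
  req#12 t=14s: ALLOW
  req#13 t=16s: ALLOW
  req#14 t=17s: ALLOW
  req#15 t=18s: ALLOW
  req#16 t=19s: DENY
  req#17 t=21s: DENY
  req#18 t=22s: DENY

Answer: AAAAADDDDDAAAAADDD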